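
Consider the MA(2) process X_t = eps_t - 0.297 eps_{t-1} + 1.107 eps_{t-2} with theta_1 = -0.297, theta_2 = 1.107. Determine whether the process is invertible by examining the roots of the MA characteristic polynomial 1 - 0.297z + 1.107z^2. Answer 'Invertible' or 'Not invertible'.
\text{Not invertible}

The MA(q) characteristic polynomial is P(z) = 1 - 0.297z + 1.107z^2.
Invertibility requires all roots to lie outside the unit circle, i.e. |z| > 1 for every root.
Set 1 + (-0.297) z + (1.107) z^2 = 0, i.e. a z^2 + b z + c = 0 with a = 1.107, b = -0.297, c = 1.
Discriminant D = b^2 - 4ac = (-0.297)^2 - 4*(1.107)*1 = 0.088209 - (4.428) = -4.339791.
D < 0, so the roots are the complex-conjugate pair z = (-b +/- i sqrt(-D)) / (2a) = 0.1341 +/- 0.9409i.
For a conjugate pair |z|^2 = z * conj(z) = (product of roots) = c/a = 1/(1.107) = 0.903342, so |z| = sqrt(0.903342) = 0.9504 for both roots.
Moduli of all roots: 0.9504, 0.9504.
All moduli strictly greater than 1? No.
Verdict: Not invertible.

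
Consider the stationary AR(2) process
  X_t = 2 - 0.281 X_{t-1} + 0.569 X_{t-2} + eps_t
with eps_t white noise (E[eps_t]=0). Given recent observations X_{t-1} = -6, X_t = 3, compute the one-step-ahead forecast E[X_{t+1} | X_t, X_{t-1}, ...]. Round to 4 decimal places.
E[X_{t+1} \mid \mathcal F_t] = -2.2570

For an AR(p) model X_t = c + sum_i phi_i X_{t-i} + eps_t, the
one-step-ahead conditional mean is
  E[X_{t+1} | X_t, ...] = c + sum_i phi_i X_{t+1-i}.
Substitute known values:
  E[X_{t+1} | ...] = 2 + (-0.281) * (3) + (0.569) * (-6)
                   = -2.2570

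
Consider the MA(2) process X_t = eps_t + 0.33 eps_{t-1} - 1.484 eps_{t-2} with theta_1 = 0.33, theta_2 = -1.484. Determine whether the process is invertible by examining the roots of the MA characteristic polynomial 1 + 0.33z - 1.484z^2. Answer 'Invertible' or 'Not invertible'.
\text{Not invertible}

The MA(q) characteristic polynomial is P(z) = 1 + 0.33z - 1.484z^2.
Invertibility requires all roots to lie outside the unit circle, i.e. |z| > 1 for every root.
Set 1 + (0.33) z + (-1.484) z^2 = 0, i.e. a z^2 + b z + c = 0 with a = -1.484, b = 0.33, c = 1.
Discriminant D = b^2 - 4ac = (0.33)^2 - 4*(-1.484)*1 = 0.1089 - (-5.936) = 6.0449.
D >= 0, so the roots are real: z = (-b +/- sqrt(D)) / (2a) = (-0.33 +/- 2.458638) / (-2.968).
  z_1 = (-0.33 + 2.458638) / (-2.968) = -0.7172,   |z_1| = 0.7172.
  z_2 = (-0.33 - 2.458638) / (-2.968) = 0.9396,   |z_2| = 0.9396.
Moduli of all roots: 0.7172, 0.9396.
All moduli strictly greater than 1? No.
Verdict: Not invertible.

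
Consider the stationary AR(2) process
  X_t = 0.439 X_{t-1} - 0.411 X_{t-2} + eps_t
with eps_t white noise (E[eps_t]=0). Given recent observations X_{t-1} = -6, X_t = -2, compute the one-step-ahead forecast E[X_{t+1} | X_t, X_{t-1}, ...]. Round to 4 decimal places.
E[X_{t+1} \mid \mathcal F_t] = 1.5880

For an AR(p) model X_t = c + sum_i phi_i X_{t-i} + eps_t, the
one-step-ahead conditional mean is
  E[X_{t+1} | X_t, ...] = c + sum_i phi_i X_{t+1-i}.
Substitute known values:
  E[X_{t+1} | ...] = (0.439) * (-2) + (-0.411) * (-6)
                   = 1.5880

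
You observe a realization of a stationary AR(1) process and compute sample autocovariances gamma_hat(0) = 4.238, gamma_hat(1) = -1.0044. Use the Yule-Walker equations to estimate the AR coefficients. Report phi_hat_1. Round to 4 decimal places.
\hat\phi_{1} = -0.2370

The Yule-Walker equations for an AR(p) process read, in matrix form,
  Gamma_p phi = r_p,   with   (Gamma_p)_{ij} = gamma(|i - j|),
                       (r_p)_i = gamma(i),   i,j = 1..p.
Substitute the sample gammas (Toeplitz matrix and right-hand side of size 1):
  Gamma_p = [[4.238]]
  r_p     = [-1.0044]
With p = 1 this is the single equation gamma(0) phi_1 = gamma(1):
  phi_hat_1 = gamma(1) / gamma(0) = -1.0044 / 4.238 = -0.2370.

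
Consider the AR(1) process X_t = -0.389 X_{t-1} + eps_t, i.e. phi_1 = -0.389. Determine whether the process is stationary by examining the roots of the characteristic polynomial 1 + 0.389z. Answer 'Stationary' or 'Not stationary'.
\text{Stationary}

The AR(p) characteristic polynomial is P(z) = 1 + 0.389z.
Stationarity requires all roots to lie outside the unit circle, i.e. |z| > 1 for every root.
This is linear in z: 1 + (0.389) z = 0  =>  z = -1/(0.389) = -2.570694,  |z| = 2.570694.
Moduli of all roots: 2.5707.
All moduli strictly greater than 1? Yes.
Verdict: Stationary.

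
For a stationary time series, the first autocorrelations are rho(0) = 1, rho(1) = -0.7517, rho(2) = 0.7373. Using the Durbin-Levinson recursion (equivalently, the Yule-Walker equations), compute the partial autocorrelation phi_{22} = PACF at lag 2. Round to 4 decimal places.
\phi_{22} = 0.3960

The PACF at lag k is phi_{kk}, the last component of the solution
to the Yule-Walker system G_k phi = r_k where
  (G_k)_{ij} = rho(|i - j|), (r_k)_i = rho(i), i,j = 1..k.
Equivalently, Durbin-Levinson gives phi_{kk} iteratively:
  phi_{11} = rho(1)
  phi_{kk} = [rho(k) - sum_{j=1..k-1} phi_{k-1,j} rho(k-j)]
            / [1 - sum_{j=1..k-1} phi_{k-1,j} rho(j)],
  phi_{k,j} = phi_{k-1,j} - phi_{kk} phi_{k-1,k-j},  j = 1..k-1.
Step k = 1:
  phi_11 = rho(1) = -0.7517.
Step k = 2:
  phi_22 = [rho(2) - phi_11 rho(1)] / [1 - phi_11 rho(1)] = [0.7373 - (-0.7517)(-0.7517)] / [1 - (-0.7517)(-0.7517)]
         = 0.17224711 / 0.43494711 = 0.396.
Therefore phi_{22} = 0.3960.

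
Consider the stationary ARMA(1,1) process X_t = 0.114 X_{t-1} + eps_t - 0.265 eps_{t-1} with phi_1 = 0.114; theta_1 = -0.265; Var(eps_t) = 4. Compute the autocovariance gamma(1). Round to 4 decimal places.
\gamma(1) = -0.5935

Multiply the model equation by X_{t-k} and take expectations. With theta_0 = psi_0 = 1 and psi_j the MA(infinity) weights, this gives
  gamma(k) - sum_i phi_i gamma(k-i) = c_k,
  c_k = sigma^2 * sum_{j=k..q} theta_j psi_{j-k}   (c_k = 0 for k > q),
using gamma(-m) = gamma(m).
psi-weights needed (psi_j = theta_j + sum_i phi_i psi_{j-i}):
  psi_1 = theta_1 + phi_1 = -0.265 + (0.114) = -0.151
Right-hand sides:
  c_0 = sigma^2 (1 + theta_1 psi_1) = 4 * (1 + (-0.265)(-0.151)) = 4 * 1.040015 = 4.16006
  c_1 = sigma^2 theta_1 = 4 * (-0.265) = -1.06
  c_2 = 0
Equations for k = 0 and k = 1 (AR order 1):
  gamma(0) = phi_1 gamma(1) + c_0
  gamma(1) = phi_1 gamma(0) + c_1
Substituting the second into the first: gamma(0) (1 - phi_1^2) = c_0 + phi_1 c_1, so
  gamma(0) = (c_0 + phi_1 c_1) / (1 - phi_1^2) = (4.16006 + (0.114)(-1.06)) / (1 - (0.114)^2) = 4.03922 / 0.987004 = 4.092405.
  gamma(1) = phi_1 gamma(0) + c_1 = (0.114)(4.092405) + (-1.06) = -0.593466.
Therefore gamma(1) = -0.5935 (to 4 decimal places).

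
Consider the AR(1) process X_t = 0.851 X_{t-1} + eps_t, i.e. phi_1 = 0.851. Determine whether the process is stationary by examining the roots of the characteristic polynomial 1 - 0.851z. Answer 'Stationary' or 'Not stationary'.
\text{Stationary}

The AR(p) characteristic polynomial is P(z) = 1 - 0.851z.
Stationarity requires all roots to lie outside the unit circle, i.e. |z| > 1 for every root.
This is linear in z: 1 + (-0.851) z = 0  =>  z = -1/(-0.851) = 1.175088,  |z| = 1.175088.
Moduli of all roots: 1.1751.
All moduli strictly greater than 1? Yes.
Verdict: Stationary.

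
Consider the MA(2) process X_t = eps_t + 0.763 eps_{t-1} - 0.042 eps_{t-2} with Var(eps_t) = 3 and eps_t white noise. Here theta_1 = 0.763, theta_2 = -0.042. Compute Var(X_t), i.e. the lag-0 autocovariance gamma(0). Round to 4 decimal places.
\gamma(0) = 4.7518

For an MA(q) process X_t = eps_t + sum_i theta_i eps_{t-i} with
Var(eps_t) = sigma^2, the variance is
  gamma(0) = sigma^2 * (1 + sum_i theta_i^2).
  sum_i theta_i^2 = (0.763)^2 + (-0.042)^2 = 0.582169 + 0.001764 = 0.583933.
  gamma(0) = 3 * (1 + 0.583933) = 3 * 1.583933 = 4.751799, which rounds to 4.7518.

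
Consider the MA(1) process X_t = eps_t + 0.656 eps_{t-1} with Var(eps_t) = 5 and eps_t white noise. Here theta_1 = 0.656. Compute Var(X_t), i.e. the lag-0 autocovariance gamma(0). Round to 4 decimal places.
\gamma(0) = 7.1517

For an MA(q) process X_t = eps_t + sum_i theta_i eps_{t-i} with
Var(eps_t) = sigma^2, the variance is
  gamma(0) = sigma^2 * (1 + sum_i theta_i^2).
  sum_i theta_i^2 = (0.656)^2 = 0.430336.
  gamma(0) = 5 * (1 + 0.430336) = 5 * 1.430336 = 7.15168, which rounds to 7.1517.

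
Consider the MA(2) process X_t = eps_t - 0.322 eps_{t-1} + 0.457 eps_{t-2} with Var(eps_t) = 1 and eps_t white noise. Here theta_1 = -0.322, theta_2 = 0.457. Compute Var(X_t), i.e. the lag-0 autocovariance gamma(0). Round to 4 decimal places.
\gamma(0) = 1.3125

For an MA(q) process X_t = eps_t + sum_i theta_i eps_{t-i} with
Var(eps_t) = sigma^2, the variance is
  gamma(0) = sigma^2 * (1 + sum_i theta_i^2).
  sum_i theta_i^2 = (-0.322)^2 + (0.457)^2 = 0.103684 + 0.208849 = 0.312533.
  gamma(0) = 1 * (1 + 0.312533) = 1 * 1.312533 = 1.312533, which rounds to 1.3125.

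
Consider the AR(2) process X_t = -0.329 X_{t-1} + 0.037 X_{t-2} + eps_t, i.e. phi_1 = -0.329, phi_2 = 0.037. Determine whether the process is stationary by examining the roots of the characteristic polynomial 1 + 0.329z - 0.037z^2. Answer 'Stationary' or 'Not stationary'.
\text{Stationary}

The AR(p) characteristic polynomial is P(z) = 1 + 0.329z - 0.037z^2.
Stationarity requires all roots to lie outside the unit circle, i.e. |z| > 1 for every root.
Set 1 + (0.329) z + (-0.037) z^2 = 0, i.e. a z^2 + b z + c = 0 with a = -0.037, b = 0.329, c = 1.
Discriminant D = b^2 - 4ac = (0.329)^2 - 4*(-0.037)*1 = 0.108241 - (-0.148) = 0.256241.
D >= 0, so the roots are real: z = (-b +/- sqrt(D)) / (2a) = (-0.329 +/- 0.506203) / (-0.074).
  z_1 = (-0.329 + 0.506203) / (-0.074) = -2.3946,   |z_1| = 2.3946.
  z_2 = (-0.329 - 0.506203) / (-0.074) = 11.2865,   |z_2| = 11.2865.
Moduli of all roots: 2.3946, 11.2865.
All moduli strictly greater than 1? Yes.
Verdict: Stationary.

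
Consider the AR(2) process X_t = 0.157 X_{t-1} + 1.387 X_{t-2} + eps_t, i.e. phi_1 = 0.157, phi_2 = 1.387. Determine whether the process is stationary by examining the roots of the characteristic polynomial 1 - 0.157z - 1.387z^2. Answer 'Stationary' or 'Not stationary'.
\text{Not stationary}

The AR(p) characteristic polynomial is P(z) = 1 - 0.157z - 1.387z^2.
Stationarity requires all roots to lie outside the unit circle, i.e. |z| > 1 for every root.
Set 1 + (-0.157) z + (-1.387) z^2 = 0, i.e. a z^2 + b z + c = 0 with a = -1.387, b = -0.157, c = 1.
Discriminant D = b^2 - 4ac = (-0.157)^2 - 4*(-1.387)*1 = 0.024649 - (-5.548) = 5.572649.
D >= 0, so the roots are real: z = (-b +/- sqrt(D)) / (2a) = (0.157 +/- 2.360646) / (-2.774).
  z_1 = (0.157 + 2.360646) / (-2.774) = -0.9076,   |z_1| = 0.9076.
  z_2 = (0.157 - 2.360646) / (-2.774) = 0.7944,   |z_2| = 0.7944.
Moduli of all roots: 0.9076, 0.7944.
All moduli strictly greater than 1? No.
Verdict: Not stationary.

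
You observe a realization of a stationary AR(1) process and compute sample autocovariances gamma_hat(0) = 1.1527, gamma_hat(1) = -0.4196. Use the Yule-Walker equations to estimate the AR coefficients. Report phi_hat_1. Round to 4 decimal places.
\hat\phi_{1} = -0.3640

The Yule-Walker equations for an AR(p) process read, in matrix form,
  Gamma_p phi = r_p,   with   (Gamma_p)_{ij} = gamma(|i - j|),
                       (r_p)_i = gamma(i),   i,j = 1..p.
Substitute the sample gammas (Toeplitz matrix and right-hand side of size 1):
  Gamma_p = [[1.1527]]
  r_p     = [-0.4196]
With p = 1 this is the single equation gamma(0) phi_1 = gamma(1):
  phi_hat_1 = gamma(1) / gamma(0) = -0.4196 / 1.1527 = -0.3640.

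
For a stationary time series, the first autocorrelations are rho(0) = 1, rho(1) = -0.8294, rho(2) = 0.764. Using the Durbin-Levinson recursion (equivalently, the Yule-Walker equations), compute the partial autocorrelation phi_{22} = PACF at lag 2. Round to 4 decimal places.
\phi_{22} = 0.2438

The PACF at lag k is phi_{kk}, the last component of the solution
to the Yule-Walker system G_k phi = r_k where
  (G_k)_{ij} = rho(|i - j|), (r_k)_i = rho(i), i,j = 1..k.
Equivalently, Durbin-Levinson gives phi_{kk} iteratively:
  phi_{11} = rho(1)
  phi_{kk} = [rho(k) - sum_{j=1..k-1} phi_{k-1,j} rho(k-j)]
            / [1 - sum_{j=1..k-1} phi_{k-1,j} rho(j)],
  phi_{k,j} = phi_{k-1,j} - phi_{kk} phi_{k-1,k-j},  j = 1..k-1.
Step k = 1:
  phi_11 = rho(1) = -0.8294.
Step k = 2:
  phi_22 = [rho(2) - phi_11 rho(1)] / [1 - phi_11 rho(1)] = [0.764 - (-0.8294)(-0.8294)] / [1 - (-0.8294)(-0.8294)]
         = 0.07609564 / 0.31209564 = 0.2438.
Therefore phi_{22} = 0.2438.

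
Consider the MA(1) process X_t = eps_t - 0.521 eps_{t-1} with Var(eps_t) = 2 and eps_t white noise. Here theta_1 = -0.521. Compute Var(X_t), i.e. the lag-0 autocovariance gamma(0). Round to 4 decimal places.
\gamma(0) = 2.5429

For an MA(q) process X_t = eps_t + sum_i theta_i eps_{t-i} with
Var(eps_t) = sigma^2, the variance is
  gamma(0) = sigma^2 * (1 + sum_i theta_i^2).
  sum_i theta_i^2 = (-0.521)^2 = 0.271441.
  gamma(0) = 2 * (1 + 0.271441) = 2 * 1.271441 = 2.542882, which rounds to 2.5429.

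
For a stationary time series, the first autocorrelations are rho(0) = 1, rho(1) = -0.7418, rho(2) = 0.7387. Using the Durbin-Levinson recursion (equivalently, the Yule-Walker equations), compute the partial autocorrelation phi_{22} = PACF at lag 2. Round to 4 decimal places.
\phi_{22} = 0.4190

The PACF at lag k is phi_{kk}, the last component of the solution
to the Yule-Walker system G_k phi = r_k where
  (G_k)_{ij} = rho(|i - j|), (r_k)_i = rho(i), i,j = 1..k.
Equivalently, Durbin-Levinson gives phi_{kk} iteratively:
  phi_{11} = rho(1)
  phi_{kk} = [rho(k) - sum_{j=1..k-1} phi_{k-1,j} rho(k-j)]
            / [1 - sum_{j=1..k-1} phi_{k-1,j} rho(j)],
  phi_{k,j} = phi_{k-1,j} - phi_{kk} phi_{k-1,k-j},  j = 1..k-1.
Step k = 1:
  phi_11 = rho(1) = -0.7418.
Step k = 2:
  phi_22 = [rho(2) - phi_11 rho(1)] / [1 - phi_11 rho(1)] = [0.7387 - (-0.7418)(-0.7418)] / [1 - (-0.7418)(-0.7418)]
         = 0.18843276 / 0.44973276 = 0.419.
Therefore phi_{22} = 0.4190.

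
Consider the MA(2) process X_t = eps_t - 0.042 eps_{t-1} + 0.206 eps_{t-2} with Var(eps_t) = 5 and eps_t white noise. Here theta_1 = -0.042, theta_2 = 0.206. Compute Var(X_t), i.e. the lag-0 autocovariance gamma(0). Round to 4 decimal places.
\gamma(0) = 5.2210

For an MA(q) process X_t = eps_t + sum_i theta_i eps_{t-i} with
Var(eps_t) = sigma^2, the variance is
  gamma(0) = sigma^2 * (1 + sum_i theta_i^2).
  sum_i theta_i^2 = (-0.042)^2 + (0.206)^2 = 0.001764 + 0.042436 = 0.0442.
  gamma(0) = 5 * (1 + 0.0442) = 5 * 1.0442 = 5.221, which rounds to 5.2210.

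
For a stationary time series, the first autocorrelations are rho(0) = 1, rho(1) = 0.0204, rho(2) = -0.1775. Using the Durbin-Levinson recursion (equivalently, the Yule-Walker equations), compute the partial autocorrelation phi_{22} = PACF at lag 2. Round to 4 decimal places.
\phi_{22} = -0.1780

The PACF at lag k is phi_{kk}, the last component of the solution
to the Yule-Walker system G_k phi = r_k where
  (G_k)_{ij} = rho(|i - j|), (r_k)_i = rho(i), i,j = 1..k.
Equivalently, Durbin-Levinson gives phi_{kk} iteratively:
  phi_{11} = rho(1)
  phi_{kk} = [rho(k) - sum_{j=1..k-1} phi_{k-1,j} rho(k-j)]
            / [1 - sum_{j=1..k-1} phi_{k-1,j} rho(j)],
  phi_{k,j} = phi_{k-1,j} - phi_{kk} phi_{k-1,k-j},  j = 1..k-1.
Step k = 1:
  phi_11 = rho(1) = 0.0204.
Step k = 2:
  phi_22 = [rho(2) - phi_11 rho(1)] / [1 - phi_11 rho(1)] = [-0.1775 - (0.0204)(0.0204)] / [1 - (0.0204)(0.0204)]
         = -0.17791616 / 0.99958384 = -0.178.
Therefore phi_{22} = -0.1780.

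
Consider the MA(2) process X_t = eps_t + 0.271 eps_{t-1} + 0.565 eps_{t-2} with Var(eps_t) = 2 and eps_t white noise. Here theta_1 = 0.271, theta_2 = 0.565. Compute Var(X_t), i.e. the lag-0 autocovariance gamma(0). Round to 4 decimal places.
\gamma(0) = 2.7853

For an MA(q) process X_t = eps_t + sum_i theta_i eps_{t-i} with
Var(eps_t) = sigma^2, the variance is
  gamma(0) = sigma^2 * (1 + sum_i theta_i^2).
  sum_i theta_i^2 = (0.271)^2 + (0.565)^2 = 0.073441 + 0.319225 = 0.392666.
  gamma(0) = 2 * (1 + 0.392666) = 2 * 1.392666 = 2.785332, which rounds to 2.7853.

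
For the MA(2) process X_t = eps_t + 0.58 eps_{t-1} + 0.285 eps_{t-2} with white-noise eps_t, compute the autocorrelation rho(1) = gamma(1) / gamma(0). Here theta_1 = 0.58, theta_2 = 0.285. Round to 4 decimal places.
\rho(1) = 0.5257

For an MA(q) process with theta_0 = 1, the autocovariance is
  gamma(k) = sigma^2 * sum_{i=0..q-k} theta_i * theta_{i+k},
and rho(k) = gamma(k) / gamma(0). Sigma^2 cancels.
  numerator   = (1)*(0.58) + (0.58)*(0.285) = 0.7453.
  denominator = (1)^2 + (0.58)^2 + (0.285)^2 = 1.417625.
  rho(1) = 0.7453 / 1.417625 = 0.5257.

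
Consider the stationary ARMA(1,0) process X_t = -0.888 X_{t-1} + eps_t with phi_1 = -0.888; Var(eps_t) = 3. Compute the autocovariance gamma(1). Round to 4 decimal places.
\gamma(1) = -12.5984

Multiply the model equation by X_{t-k} and take expectations. With theta_0 = psi_0 = 1 and psi_j the MA(infinity) weights, this gives
  gamma(k) - sum_i phi_i gamma(k-i) = c_k,
  c_k = sigma^2 * sum_{j=k..q} theta_j psi_{j-k}   (c_k = 0 for k > q),
using gamma(-m) = gamma(m).
Pure AR (q = 0): c_0 = sigma^2 = 3, c_k = 0 for k >= 1.
Equations for k = 0 and k = 1 (AR order 1):
  gamma(0) = phi_1 gamma(1) + c_0
  gamma(1) = phi_1 gamma(0) + c_1
Substituting the second into the first: gamma(0) (1 - phi_1^2) = c_0 + phi_1 c_1, so
  gamma(0) = c_0 / (1 - phi_1^2) = 3 / (1 - (-0.888)^2) = 3 / 0.211456 = 14.187349.
  gamma(1) = phi_1 gamma(0) = (-0.888)(14.187349) = -12.598366.
Therefore gamma(1) = -12.5984 (to 4 decimal places).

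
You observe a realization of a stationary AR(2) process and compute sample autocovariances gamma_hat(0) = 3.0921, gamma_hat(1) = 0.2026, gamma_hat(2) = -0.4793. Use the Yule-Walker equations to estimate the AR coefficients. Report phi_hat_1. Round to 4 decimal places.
\hat\phi_{1} = 0.0760

The Yule-Walker equations for an AR(p) process read, in matrix form,
  Gamma_p phi = r_p,   with   (Gamma_p)_{ij} = gamma(|i - j|),
                       (r_p)_i = gamma(i),   i,j = 1..p.
Substitute the sample gammas (Toeplitz matrix and right-hand side of size 2):
  Gamma_p = [[3.0921, 0.2026], [0.2026, 3.0921]]
  r_p     = [0.2026, -0.4793]
Written out:
  3.0921 phi_1 + 0.2026 phi_2 = 0.2026
  0.2026 phi_1 + 3.0921 phi_2 = -0.4793
Solve by Cramer's rule:
  det = gamma(0)^2 - gamma(1)^2 = (3.0921)^2 - (0.2026)^2 = 9.56108241 - 0.04104676 = 9.52003565
  phi_hat_1 = [gamma(1) gamma(0) - gamma(1) gamma(2)] / det = [(0.2026)(3.0921) - (0.2026)(-0.4793)] / 9.52003565 = 0.72356564 / 9.52003565 = 0.076
  phi_hat_2 = [gamma(0) gamma(2) - gamma(1)^2] / det = [(3.0921)(-0.4793) - (0.2026)^2] / 9.52003565 = -1.52309029 / 9.52003565 = -0.16
So phi_hat = [0.0760, -0.1600].
Therefore phi_hat_1 = 0.0760.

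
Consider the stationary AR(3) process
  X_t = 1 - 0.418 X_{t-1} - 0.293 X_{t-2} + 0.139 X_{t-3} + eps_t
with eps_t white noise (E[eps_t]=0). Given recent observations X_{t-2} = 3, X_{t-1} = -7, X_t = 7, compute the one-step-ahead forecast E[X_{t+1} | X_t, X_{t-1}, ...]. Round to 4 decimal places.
E[X_{t+1} \mid \mathcal F_t] = 0.5420

For an AR(p) model X_t = c + sum_i phi_i X_{t-i} + eps_t, the
one-step-ahead conditional mean is
  E[X_{t+1} | X_t, ...] = c + sum_i phi_i X_{t+1-i}.
Substitute known values:
  E[X_{t+1} | ...] = 1 + (-0.418) * (7) + (-0.293) * (-7) + (0.139) * (3)
                   = 0.5420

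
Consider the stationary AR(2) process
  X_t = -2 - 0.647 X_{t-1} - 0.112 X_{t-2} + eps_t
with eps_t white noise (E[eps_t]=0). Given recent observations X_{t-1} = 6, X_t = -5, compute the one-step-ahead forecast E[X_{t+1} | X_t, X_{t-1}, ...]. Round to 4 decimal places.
E[X_{t+1} \mid \mathcal F_t] = 0.5630

For an AR(p) model X_t = c + sum_i phi_i X_{t-i} + eps_t, the
one-step-ahead conditional mean is
  E[X_{t+1} | X_t, ...] = c + sum_i phi_i X_{t+1-i}.
Substitute known values:
  E[X_{t+1} | ...] = -2 + (-0.647) * (-5) + (-0.112) * (6)
                   = 0.5630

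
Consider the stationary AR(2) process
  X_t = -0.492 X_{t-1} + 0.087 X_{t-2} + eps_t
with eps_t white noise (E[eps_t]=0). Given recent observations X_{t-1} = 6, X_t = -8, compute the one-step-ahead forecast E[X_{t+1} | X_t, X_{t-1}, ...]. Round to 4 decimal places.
E[X_{t+1} \mid \mathcal F_t] = 4.4580

For an AR(p) model X_t = c + sum_i phi_i X_{t-i} + eps_t, the
one-step-ahead conditional mean is
  E[X_{t+1} | X_t, ...] = c + sum_i phi_i X_{t+1-i}.
Substitute known values:
  E[X_{t+1} | ...] = (-0.492) * (-8) + (0.087) * (6)
                   = 4.4580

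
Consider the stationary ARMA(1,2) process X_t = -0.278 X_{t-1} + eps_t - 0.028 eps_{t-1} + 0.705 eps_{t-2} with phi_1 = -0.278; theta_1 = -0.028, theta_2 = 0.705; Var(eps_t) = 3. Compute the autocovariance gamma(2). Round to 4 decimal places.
\gamma(2) = 2.7287

Multiply the model equation by X_{t-k} and take expectations. With theta_0 = psi_0 = 1 and psi_j the MA(infinity) weights, this gives
  gamma(k) - sum_i phi_i gamma(k-i) = c_k,
  c_k = sigma^2 * sum_{j=k..q} theta_j psi_{j-k}   (c_k = 0 for k > q),
using gamma(-m) = gamma(m).
psi-weights needed (psi_j = theta_j + sum_i phi_i psi_{j-i}):
  psi_1 = theta_1 + phi_1 = -0.028 + (-0.278) = -0.306
  psi_2 = theta_2 + phi_1 psi_1 = 0.705 + (-0.278)(-0.306) = 0.790068
Right-hand sides:
  c_0 = sigma^2 (1 + theta_1 psi_1 + theta_2 psi_2) = 3 * (1 + (-0.028)(-0.306) + (0.705)(0.790068)) = 3 * 1.565566 = 4.696698
  c_1 = sigma^2 (theta_1 + theta_2 psi_1) = 3 * (-0.028 + (0.705)(-0.306)) = -0.73119
  c_2 = sigma^2 theta_2 = 3 * (0.705) = 2.115
Equations for k = 0 and k = 1 (AR order 1):
  gamma(0) = phi_1 gamma(1) + c_0
  gamma(1) = phi_1 gamma(0) + c_1
Substituting the second into the first: gamma(0) (1 - phi_1^2) = c_0 + phi_1 c_1, so
  gamma(0) = (c_0 + phi_1 c_1) / (1 - phi_1^2) = (4.696698 + (-0.278)(-0.73119)) / (1 - (-0.278)^2) = 4.899969 / 0.922716 = 5.310376.
  gamma(1) = phi_1 gamma(0) + c_1 = (-0.278)(5.310376) + (-0.73119) = -2.207474.
For k = 2: gamma(2) = phi_1 gamma(1) + c_2
  = (-0.278)(-2.207474) + (2.115) = 2.728678.
Therefore gamma(2) = 2.7287 (to 4 decimal places).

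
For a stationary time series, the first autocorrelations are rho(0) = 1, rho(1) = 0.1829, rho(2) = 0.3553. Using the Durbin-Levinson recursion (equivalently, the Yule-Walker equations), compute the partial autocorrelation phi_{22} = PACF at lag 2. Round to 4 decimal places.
\phi_{22} = 0.3330

The PACF at lag k is phi_{kk}, the last component of the solution
to the Yule-Walker system G_k phi = r_k where
  (G_k)_{ij} = rho(|i - j|), (r_k)_i = rho(i), i,j = 1..k.
Equivalently, Durbin-Levinson gives phi_{kk} iteratively:
  phi_{11} = rho(1)
  phi_{kk} = [rho(k) - sum_{j=1..k-1} phi_{k-1,j} rho(k-j)]
            / [1 - sum_{j=1..k-1} phi_{k-1,j} rho(j)],
  phi_{k,j} = phi_{k-1,j} - phi_{kk} phi_{k-1,k-j},  j = 1..k-1.
Step k = 1:
  phi_11 = rho(1) = 0.1829.
Step k = 2:
  phi_22 = [rho(2) - phi_11 rho(1)] / [1 - phi_11 rho(1)] = [0.3553 - (0.1829)(0.1829)] / [1 - (0.1829)(0.1829)]
         = 0.32184759 / 0.96654759 = 0.333.
Therefore phi_{22} = 0.3330.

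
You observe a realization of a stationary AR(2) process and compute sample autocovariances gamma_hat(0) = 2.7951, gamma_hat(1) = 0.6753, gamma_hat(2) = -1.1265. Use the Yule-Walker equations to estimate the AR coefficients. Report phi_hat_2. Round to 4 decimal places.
\hat\phi_{2} = -0.4900

The Yule-Walker equations for an AR(p) process read, in matrix form,
  Gamma_p phi = r_p,   with   (Gamma_p)_{ij} = gamma(|i - j|),
                       (r_p)_i = gamma(i),   i,j = 1..p.
Substitute the sample gammas (Toeplitz matrix and right-hand side of size 2):
  Gamma_p = [[2.7951, 0.6753], [0.6753, 2.7951]]
  r_p     = [0.6753, -1.1265]
Written out:
  2.7951 phi_1 + 0.6753 phi_2 = 0.6753
  0.6753 phi_1 + 2.7951 phi_2 = -1.1265
Solve by Cramer's rule:
  det = gamma(0)^2 - gamma(1)^2 = (2.7951)^2 - (0.6753)^2 = 7.81258401 - 0.45603009 = 7.35655392
  phi_hat_1 = [gamma(1) gamma(0) - gamma(1) gamma(2)] / det = [(0.6753)(2.7951) - (0.6753)(-1.1265)] / 7.35655392 = 2.64825648 / 7.35655392 = 0.36
  phi_hat_2 = [gamma(0) gamma(2) - gamma(1)^2] / det = [(2.7951)(-1.1265) - (0.6753)^2] / 7.35655392 = -3.60471024 / 7.35655392 = -0.49
So phi_hat = [0.3600, -0.4900].
Therefore phi_hat_2 = -0.4900.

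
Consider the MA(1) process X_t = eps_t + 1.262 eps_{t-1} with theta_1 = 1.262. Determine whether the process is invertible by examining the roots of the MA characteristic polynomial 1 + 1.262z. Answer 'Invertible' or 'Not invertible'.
\text{Not invertible}

The MA(q) characteristic polynomial is P(z) = 1 + 1.262z.
Invertibility requires all roots to lie outside the unit circle, i.e. |z| > 1 for every root.
This is linear in z: 1 + (1.262) z = 0  =>  z = -1/(1.262) = -0.792393,  |z| = 0.792393.
Moduli of all roots: 0.7924.
All moduli strictly greater than 1? No.
Verdict: Not invertible.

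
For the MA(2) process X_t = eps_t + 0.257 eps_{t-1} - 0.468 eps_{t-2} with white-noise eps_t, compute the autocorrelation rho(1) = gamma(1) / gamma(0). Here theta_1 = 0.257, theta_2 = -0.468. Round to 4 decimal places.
\rho(1) = 0.1064

For an MA(q) process with theta_0 = 1, the autocovariance is
  gamma(k) = sigma^2 * sum_{i=0..q-k} theta_i * theta_{i+k},
and rho(k) = gamma(k) / gamma(0). Sigma^2 cancels.
  numerator   = (1)*(0.257) + (0.257)*(-0.468) = 0.136724.
  denominator = (1)^2 + (0.257)^2 + (-0.468)^2 = 1.285073.
  rho(1) = 0.136724 / 1.285073 = 0.1064.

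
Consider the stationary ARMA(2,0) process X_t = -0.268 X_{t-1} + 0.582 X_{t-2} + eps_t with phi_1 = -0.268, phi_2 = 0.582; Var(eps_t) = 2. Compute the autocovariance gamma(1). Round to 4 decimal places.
\gamma(1) = -3.2926

Multiply the model equation by X_{t-k} and take expectations. With theta_0 = psi_0 = 1 and psi_j the MA(infinity) weights, this gives
  gamma(k) - sum_i phi_i gamma(k-i) = c_k,
  c_k = sigma^2 * sum_{j=k..q} theta_j psi_{j-k}   (c_k = 0 for k > q),
using gamma(-m) = gamma(m).
Pure AR (q = 0): c_0 = sigma^2 = 2, c_k = 0 for k >= 1.
Equations for k = 0, 1, 2 (AR order 2, c_2 = 0):
  (E0) gamma(0) = phi_1 gamma(1) + phi_2 gamma(2) + c_0
  (E1) gamma(1) = phi_1 gamma(0) + phi_2 gamma(1) + c_1
  (E2) gamma(2) = phi_1 gamma(1) + phi_2 gamma(0)
From (E1): gamma(1) = A gamma(0) + B with
  A = phi_1 / (1 - phi_2) = -0.268 / 0.418 = -0.641148,   B = c_1 / (1 - phi_2) = 0 / 0.418 = 0.
Insert (E2) into (E0): gamma(0) (1 - phi_2^2) = phi_1 (1 + phi_2) gamma(1) + c_0.
  phi_1 (1 + phi_2) = (-0.268)(1.582) = -0.423976,   1 - phi_2^2 = 0.661276.
Replace gamma(1) by A gamma(0) + B and collect gamma(0):
  gamma(0) [0.661276 - (-0.423976)(-0.641148)] = c_0 = 2
  gamma(0) * 0.389444 = 2
  gamma(0) = 2 / 0.389444 = 5.13552.
  gamma(1) = A gamma(0) = (-0.641148)(5.13552) = -3.29263.
Therefore gamma(1) = -3.2926 (to 4 decimal places).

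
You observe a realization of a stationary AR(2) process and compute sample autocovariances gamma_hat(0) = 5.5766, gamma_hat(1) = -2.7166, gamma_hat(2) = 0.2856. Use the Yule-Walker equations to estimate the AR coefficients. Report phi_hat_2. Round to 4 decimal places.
\hat\phi_{2} = -0.2440

The Yule-Walker equations for an AR(p) process read, in matrix form,
  Gamma_p phi = r_p,   with   (Gamma_p)_{ij} = gamma(|i - j|),
                       (r_p)_i = gamma(i),   i,j = 1..p.
Substitute the sample gammas (Toeplitz matrix and right-hand side of size 2):
  Gamma_p = [[5.5766, -2.7166], [-2.7166, 5.5766]]
  r_p     = [-2.7166, 0.2856]
Written out:
  5.5766 phi_1 - 2.7166 phi_2 = -2.7166
  -2.7166 phi_1 + 5.5766 phi_2 = 0.2856
Solve by Cramer's rule:
  det = gamma(0)^2 - gamma(1)^2 = (5.5766)^2 - (-2.7166)^2 = 31.09846756 - 7.37991556 = 23.718552
  phi_hat_1 = [gamma(1) gamma(0) - gamma(1) gamma(2)] / det = [(-2.7166)(5.5766) - (-2.7166)(0.2856)] / 23.718552 = -14.3735306 / 23.718552 = -0.606
  phi_hat_2 = [gamma(0) gamma(2) - gamma(1)^2] / det = [(5.5766)(0.2856) - (-2.7166)^2] / 23.718552 = -5.7872386 / 23.718552 = -0.244
So phi_hat = [-0.6060, -0.2440].
Therefore phi_hat_2 = -0.2440.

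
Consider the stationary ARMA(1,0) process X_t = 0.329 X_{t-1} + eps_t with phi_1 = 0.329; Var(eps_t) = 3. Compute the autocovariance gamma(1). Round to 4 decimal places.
\gamma(1) = 1.1068

Multiply the model equation by X_{t-k} and take expectations. With theta_0 = psi_0 = 1 and psi_j the MA(infinity) weights, this gives
  gamma(k) - sum_i phi_i gamma(k-i) = c_k,
  c_k = sigma^2 * sum_{j=k..q} theta_j psi_{j-k}   (c_k = 0 for k > q),
using gamma(-m) = gamma(m).
Pure AR (q = 0): c_0 = sigma^2 = 3, c_k = 0 for k >= 1.
Equations for k = 0 and k = 1 (AR order 1):
  gamma(0) = phi_1 gamma(1) + c_0
  gamma(1) = phi_1 gamma(0) + c_1
Substituting the second into the first: gamma(0) (1 - phi_1^2) = c_0 + phi_1 c_1, so
  gamma(0) = c_0 / (1 - phi_1^2) = 3 / (1 - (0.329)^2) = 3 / 0.891759 = 3.364138.
  gamma(1) = phi_1 gamma(0) = (0.329)(3.364138) = 1.106801.
Therefore gamma(1) = 1.1068 (to 4 decimal places).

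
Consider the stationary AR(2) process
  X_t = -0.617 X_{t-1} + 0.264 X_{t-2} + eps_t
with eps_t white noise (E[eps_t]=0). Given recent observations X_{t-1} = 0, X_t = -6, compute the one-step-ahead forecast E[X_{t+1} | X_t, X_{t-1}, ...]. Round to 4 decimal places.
E[X_{t+1} \mid \mathcal F_t] = 3.7020

For an AR(p) model X_t = c + sum_i phi_i X_{t-i} + eps_t, the
one-step-ahead conditional mean is
  E[X_{t+1} | X_t, ...] = c + sum_i phi_i X_{t+1-i}.
Substitute known values:
  E[X_{t+1} | ...] = (-0.617) * (-6) + (0.264) * (0)
                   = 3.7020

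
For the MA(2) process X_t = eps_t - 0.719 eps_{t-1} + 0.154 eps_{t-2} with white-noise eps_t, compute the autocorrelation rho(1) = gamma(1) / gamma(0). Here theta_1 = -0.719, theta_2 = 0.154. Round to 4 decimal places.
\rho(1) = -0.5385

For an MA(q) process with theta_0 = 1, the autocovariance is
  gamma(k) = sigma^2 * sum_{i=0..q-k} theta_i * theta_{i+k},
and rho(k) = gamma(k) / gamma(0). Sigma^2 cancels.
  numerator   = (1)*(-0.719) + (-0.719)*(0.154) = -0.829726.
  denominator = (1)^2 + (-0.719)^2 + (0.154)^2 = 1.540677.
  rho(1) = -0.829726 / 1.540677 = -0.5385.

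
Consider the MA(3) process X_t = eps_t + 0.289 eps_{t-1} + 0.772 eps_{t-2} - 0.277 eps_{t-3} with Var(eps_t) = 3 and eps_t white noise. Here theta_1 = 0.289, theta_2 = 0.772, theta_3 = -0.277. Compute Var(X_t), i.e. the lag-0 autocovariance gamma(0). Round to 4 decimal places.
\gamma(0) = 5.2687

For an MA(q) process X_t = eps_t + sum_i theta_i eps_{t-i} with
Var(eps_t) = sigma^2, the variance is
  gamma(0) = sigma^2 * (1 + sum_i theta_i^2).
  sum_i theta_i^2 = (0.289)^2 + (0.772)^2 + (-0.277)^2 = 0.083521 + 0.595984 + 0.076729 = 0.756234.
  gamma(0) = 3 * (1 + 0.756234) = 3 * 1.756234 = 5.268702, which rounds to 5.2687.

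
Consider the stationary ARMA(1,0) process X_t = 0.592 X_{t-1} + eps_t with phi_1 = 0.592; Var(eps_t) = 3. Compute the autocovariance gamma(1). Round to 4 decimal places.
\gamma(1) = 2.7343

Multiply the model equation by X_{t-k} and take expectations. With theta_0 = psi_0 = 1 and psi_j the MA(infinity) weights, this gives
  gamma(k) - sum_i phi_i gamma(k-i) = c_k,
  c_k = sigma^2 * sum_{j=k..q} theta_j psi_{j-k}   (c_k = 0 for k > q),
using gamma(-m) = gamma(m).
Pure AR (q = 0): c_0 = sigma^2 = 3, c_k = 0 for k >= 1.
Equations for k = 0 and k = 1 (AR order 1):
  gamma(0) = phi_1 gamma(1) + c_0
  gamma(1) = phi_1 gamma(0) + c_1
Substituting the second into the first: gamma(0) (1 - phi_1^2) = c_0 + phi_1 c_1, so
  gamma(0) = c_0 / (1 - phi_1^2) = 3 / (1 - (0.592)^2) = 3 / 0.649536 = 4.618682.
  gamma(1) = phi_1 gamma(0) = (0.592)(4.618682) = 2.73426.
Therefore gamma(1) = 2.7343 (to 4 decimal places).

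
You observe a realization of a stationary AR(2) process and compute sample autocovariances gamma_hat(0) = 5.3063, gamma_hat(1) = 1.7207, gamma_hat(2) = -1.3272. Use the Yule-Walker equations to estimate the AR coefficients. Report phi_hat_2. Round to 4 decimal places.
\hat\phi_{2} = -0.3970

The Yule-Walker equations for an AR(p) process read, in matrix form,
  Gamma_p phi = r_p,   with   (Gamma_p)_{ij} = gamma(|i - j|),
                       (r_p)_i = gamma(i),   i,j = 1..p.
Substitute the sample gammas (Toeplitz matrix and right-hand side of size 2):
  Gamma_p = [[5.3063, 1.7207], [1.7207, 5.3063]]
  r_p     = [1.7207, -1.3272]
Written out:
  5.3063 phi_1 + 1.7207 phi_2 = 1.7207
  1.7207 phi_1 + 5.3063 phi_2 = -1.3272
Solve by Cramer's rule:
  det = gamma(0)^2 - gamma(1)^2 = (5.3063)^2 - (1.7207)^2 = 28.15681969 - 2.96080849 = 25.1960112
  phi_hat_1 = [gamma(1) gamma(0) - gamma(1) gamma(2)] / det = [(1.7207)(5.3063) - (1.7207)(-1.3272)] / 25.1960112 = 11.41426345 / 25.1960112 = 0.453
  phi_hat_2 = [gamma(0) gamma(2) - gamma(1)^2] / det = [(5.3063)(-1.3272) - (1.7207)^2] / 25.1960112 = -10.00332985 / 25.1960112 = -0.397
So phi_hat = [0.4530, -0.3970].
Therefore phi_hat_2 = -0.3970.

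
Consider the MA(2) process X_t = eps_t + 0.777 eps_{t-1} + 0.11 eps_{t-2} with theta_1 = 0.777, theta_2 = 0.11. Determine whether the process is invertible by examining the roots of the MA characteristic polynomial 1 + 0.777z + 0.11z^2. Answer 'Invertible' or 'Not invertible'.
\text{Invertible}

The MA(q) characteristic polynomial is P(z) = 1 + 0.777z + 0.11z^2.
Invertibility requires all roots to lie outside the unit circle, i.e. |z| > 1 for every root.
Set 1 + (0.777) z + (0.11) z^2 = 0, i.e. a z^2 + b z + c = 0 with a = 0.11, b = 0.777, c = 1.
Discriminant D = b^2 - 4ac = (0.777)^2 - 4*(0.11)*1 = 0.603729 - (0.44) = 0.163729.
D >= 0, so the roots are real: z = (-b +/- sqrt(D)) / (2a) = (-0.777 +/- 0.404634) / (0.22).
  z_1 = (-0.777 + 0.404634) / (0.22) = -1.6926,   |z_1| = 1.6926.
  z_2 = (-0.777 - 0.404634) / (0.22) = -5.3711,   |z_2| = 5.3711.
Moduli of all roots: 1.6926, 5.3711.
All moduli strictly greater than 1? Yes.
Verdict: Invertible.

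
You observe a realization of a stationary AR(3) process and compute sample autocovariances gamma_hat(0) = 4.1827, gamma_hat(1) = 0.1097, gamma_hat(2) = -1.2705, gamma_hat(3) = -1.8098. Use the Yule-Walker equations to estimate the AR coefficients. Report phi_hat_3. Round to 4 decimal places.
\hat\phi_{3} = -0.4570

The Yule-Walker equations for an AR(p) process read, in matrix form,
  Gamma_p phi = r_p,   with   (Gamma_p)_{ij} = gamma(|i - j|),
                       (r_p)_i = gamma(i),   i,j = 1..p.
Substitute the sample gammas (Toeplitz matrix and right-hand side of size 3):
  Gamma_p = [[4.1827, 0.1097, -1.2705], [0.1097, 4.1827, 0.1097], [-1.2705, 0.1097, 4.1827]]
  r_p     = [0.1097, -1.2705, -1.8098]
Written out (R1..R3):
  (R1) 4.1827 phi_1 + 0.1097 phi_2 - 1.2705 phi_3 = 0.1097
  (R2) 0.1097 phi_1 + 4.1827 phi_2 + 0.1097 phi_3 = -1.2705
  (R3) -1.2705 phi_1 + 0.1097 phi_2 + 4.1827 phi_3 = -1.8098
Gaussian elimination:
  R2 <- R2 - (0.1097/4.1827) R1 = R2 - (0.026227) R1:  4.179823 phi_2 + 0.143022 phi_3 = -1.273377
  R3 <- R3 - (-1.2705/4.1827) R1 = R3 - (-0.303751) R1:  0.143022 phi_2 + 3.796784 phi_3 = -1.776478
  R3 <- R3 - (0.143022/4.179823) R2 = R3 - (0.034217) R2:  3.79189 phi_3 = -1.732907
Back-substitution:
  phi_hat_3 = -1.732907 / 3.79189 = -0.457004
  phi_hat_2 = (-1.273377 - (0.143022)(-0.457004)) / 4.179823 = -0.289011
  phi_hat_1 = (0.1097 - (0.1097)(-0.289011) - (-1.2705)(-0.457004)) / 4.1827 = -0.105008
So phi_hat = [-0.1050, -0.2890, -0.4570].
Therefore phi_hat_3 = -0.4570.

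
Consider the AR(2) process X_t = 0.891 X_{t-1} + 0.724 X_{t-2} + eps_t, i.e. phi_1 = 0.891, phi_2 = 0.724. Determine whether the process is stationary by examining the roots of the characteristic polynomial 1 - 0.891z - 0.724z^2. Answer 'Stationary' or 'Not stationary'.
\text{Not stationary}

The AR(p) characteristic polynomial is P(z) = 1 - 0.891z - 0.724z^2.
Stationarity requires all roots to lie outside the unit circle, i.e. |z| > 1 for every root.
Set 1 + (-0.891) z + (-0.724) z^2 = 0, i.e. a z^2 + b z + c = 0 with a = -0.724, b = -0.891, c = 1.
Discriminant D = b^2 - 4ac = (-0.891)^2 - 4*(-0.724)*1 = 0.793881 - (-2.896) = 3.689881.
D >= 0, so the roots are real: z = (-b +/- sqrt(D)) / (2a) = (0.891 +/- 1.920906) / (-1.448).
  z_1 = (0.891 + 1.920906) / (-1.448) = -1.9419,   |z_1| = 1.9419.
  z_2 = (0.891 - 1.920906) / (-1.448) = 0.7113,   |z_2| = 0.7113.
Moduli of all roots: 1.9419, 0.7113.
All moduli strictly greater than 1? No.
Verdict: Not stationary.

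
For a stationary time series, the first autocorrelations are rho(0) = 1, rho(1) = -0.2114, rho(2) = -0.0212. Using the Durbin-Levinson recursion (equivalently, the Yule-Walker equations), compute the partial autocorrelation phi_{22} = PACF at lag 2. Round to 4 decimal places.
\phi_{22} = -0.0690

The PACF at lag k is phi_{kk}, the last component of the solution
to the Yule-Walker system G_k phi = r_k where
  (G_k)_{ij} = rho(|i - j|), (r_k)_i = rho(i), i,j = 1..k.
Equivalently, Durbin-Levinson gives phi_{kk} iteratively:
  phi_{11} = rho(1)
  phi_{kk} = [rho(k) - sum_{j=1..k-1} phi_{k-1,j} rho(k-j)]
            / [1 - sum_{j=1..k-1} phi_{k-1,j} rho(j)],
  phi_{k,j} = phi_{k-1,j} - phi_{kk} phi_{k-1,k-j},  j = 1..k-1.
Step k = 1:
  phi_11 = rho(1) = -0.2114.
Step k = 2:
  phi_22 = [rho(2) - phi_11 rho(1)] / [1 - phi_11 rho(1)] = [-0.0212 - (-0.2114)(-0.2114)] / [1 - (-0.2114)(-0.2114)]
         = -0.06588996 / 0.95531004 = -0.069.
Therefore phi_{22} = -0.0690.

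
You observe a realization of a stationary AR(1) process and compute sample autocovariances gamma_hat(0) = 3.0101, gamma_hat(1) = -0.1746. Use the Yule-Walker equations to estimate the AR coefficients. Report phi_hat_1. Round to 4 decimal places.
\hat\phi_{1} = -0.0580

The Yule-Walker equations for an AR(p) process read, in matrix form,
  Gamma_p phi = r_p,   with   (Gamma_p)_{ij} = gamma(|i - j|),
                       (r_p)_i = gamma(i),   i,j = 1..p.
Substitute the sample gammas (Toeplitz matrix and right-hand side of size 1):
  Gamma_p = [[3.0101]]
  r_p     = [-0.1746]
With p = 1 this is the single equation gamma(0) phi_1 = gamma(1):
  phi_hat_1 = gamma(1) / gamma(0) = -0.1746 / 3.0101 = -0.0580.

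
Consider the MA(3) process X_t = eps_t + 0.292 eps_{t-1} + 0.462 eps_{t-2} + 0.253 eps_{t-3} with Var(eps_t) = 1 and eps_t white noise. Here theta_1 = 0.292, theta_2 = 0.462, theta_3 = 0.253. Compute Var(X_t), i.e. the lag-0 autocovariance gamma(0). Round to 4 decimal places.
\gamma(0) = 1.3627

For an MA(q) process X_t = eps_t + sum_i theta_i eps_{t-i} with
Var(eps_t) = sigma^2, the variance is
  gamma(0) = sigma^2 * (1 + sum_i theta_i^2).
  sum_i theta_i^2 = (0.292)^2 + (0.462)^2 + (0.253)^2 = 0.085264 + 0.213444 + 0.064009 = 0.362717.
  gamma(0) = 1 * (1 + 0.362717) = 1 * 1.362717 = 1.362717, which rounds to 1.3627.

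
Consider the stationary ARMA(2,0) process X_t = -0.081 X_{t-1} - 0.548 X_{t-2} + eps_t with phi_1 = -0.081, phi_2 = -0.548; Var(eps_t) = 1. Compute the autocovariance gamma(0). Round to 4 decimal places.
\gamma(0) = 1.4331

Multiply the model equation by X_{t-k} and take expectations. With theta_0 = psi_0 = 1 and psi_j the MA(infinity) weights, this gives
  gamma(k) - sum_i phi_i gamma(k-i) = c_k,
  c_k = sigma^2 * sum_{j=k..q} theta_j psi_{j-k}   (c_k = 0 for k > q),
using gamma(-m) = gamma(m).
Pure AR (q = 0): c_0 = sigma^2 = 1, c_k = 0 for k >= 1.
Equations for k = 0, 1, 2 (AR order 2, c_2 = 0):
  (E0) gamma(0) = phi_1 gamma(1) + phi_2 gamma(2) + c_0
  (E1) gamma(1) = phi_1 gamma(0) + phi_2 gamma(1) + c_1
  (E2) gamma(2) = phi_1 gamma(1) + phi_2 gamma(0)
From (E1): gamma(1) = A gamma(0) + B with
  A = phi_1 / (1 - phi_2) = -0.081 / 1.548 = -0.052326,   B = c_1 / (1 - phi_2) = 0 / 1.548 = 0.
Insert (E2) into (E0): gamma(0) (1 - phi_2^2) = phi_1 (1 + phi_2) gamma(1) + c_0.
  phi_1 (1 + phi_2) = (-0.081)(0.452) = -0.036612,   1 - phi_2^2 = 0.699696.
Replace gamma(1) by A gamma(0) + B and collect gamma(0):
  gamma(0) [0.699696 - (-0.036612)(-0.052326)] = c_0 = 1
  gamma(0) * 0.69778 = 1
  gamma(0) = 1 / 0.69778 = 1.433116.
Therefore gamma(0) = 1.4331 (to 4 decimal places).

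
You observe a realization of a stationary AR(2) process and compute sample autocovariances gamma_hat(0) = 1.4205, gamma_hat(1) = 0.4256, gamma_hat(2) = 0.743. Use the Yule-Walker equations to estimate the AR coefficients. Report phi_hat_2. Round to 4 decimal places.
\hat\phi_{2} = 0.4760

The Yule-Walker equations for an AR(p) process read, in matrix form,
  Gamma_p phi = r_p,   with   (Gamma_p)_{ij} = gamma(|i - j|),
                       (r_p)_i = gamma(i),   i,j = 1..p.
Substitute the sample gammas (Toeplitz matrix and right-hand side of size 2):
  Gamma_p = [[1.4205, 0.4256], [0.4256, 1.4205]]
  r_p     = [0.4256, 0.743]
Written out:
  1.4205 phi_1 + 0.4256 phi_2 = 0.4256
  0.4256 phi_1 + 1.4205 phi_2 = 0.743
Solve by Cramer's rule:
  det = gamma(0)^2 - gamma(1)^2 = (1.4205)^2 - (0.4256)^2 = 2.01782025 - 0.18113536 = 1.83668489
  phi_hat_1 = [gamma(1) gamma(0) - gamma(1) gamma(2)] / det = [(0.4256)(1.4205) - (0.4256)(0.743)] / 1.83668489 = 0.288344 / 1.83668489 = 0.157
  phi_hat_2 = [gamma(0) gamma(2) - gamma(1)^2] / det = [(1.4205)(0.743) - (0.4256)^2] / 1.83668489 = 0.87429614 / 1.83668489 = 0.476
So phi_hat = [0.1570, 0.4760].
Therefore phi_hat_2 = 0.4760.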